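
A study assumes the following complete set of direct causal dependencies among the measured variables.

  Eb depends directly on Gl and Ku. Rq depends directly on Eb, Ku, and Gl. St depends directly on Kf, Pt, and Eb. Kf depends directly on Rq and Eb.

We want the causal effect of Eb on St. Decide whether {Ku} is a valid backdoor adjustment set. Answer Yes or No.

Backdoor paths from Eb to St (paths whose first edge points into Eb):
  P1: Eb <- Ku -> Rq -> Kf -> St
  P2: Eb <- Gl -> Rq -> Kf -> St
Condition 1 (no descendant of Eb in the set): holds — descendants of Eb are {Kf, Rq, St}; none are in {Ku}.
Condition 2 (every backdoor path blocked by {Ku}):
  P1: blocked at fork node Ku ∈ conditioning set.
  P2: open — no interior node is in the conditioning set.
{Ku} does not satisfy the backdoor criterion.

No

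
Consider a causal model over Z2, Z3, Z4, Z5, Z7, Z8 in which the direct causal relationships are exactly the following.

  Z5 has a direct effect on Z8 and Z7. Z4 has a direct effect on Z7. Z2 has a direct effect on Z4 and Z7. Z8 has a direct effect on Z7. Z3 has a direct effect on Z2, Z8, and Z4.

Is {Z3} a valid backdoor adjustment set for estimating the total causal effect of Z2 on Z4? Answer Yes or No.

Backdoor paths from Z2 to Z4 (paths whose first edge points into Z2):
  P1: Z2 <- Z3 -> Z8 <- Z5 -> Z7 <- Z4
  P2: Z2 <- Z3 -> Z8 -> Z7 <- Z4
  P3: Z2 <- Z3 -> Z4
Condition 1 (no descendant of Z2 in the set): holds — descendants of Z2 are {Z4, Z7}; none are in {Z3}.
Condition 2 (every backdoor path blocked by {Z3}):
  P1: blocked at fork node Z3 ∈ conditioning set.
  P2: blocked at fork node Z3 ∈ conditioning set.
  P3: blocked at fork node Z3 ∈ conditioning set.
{Z3} satisfies the backdoor criterion.

Yes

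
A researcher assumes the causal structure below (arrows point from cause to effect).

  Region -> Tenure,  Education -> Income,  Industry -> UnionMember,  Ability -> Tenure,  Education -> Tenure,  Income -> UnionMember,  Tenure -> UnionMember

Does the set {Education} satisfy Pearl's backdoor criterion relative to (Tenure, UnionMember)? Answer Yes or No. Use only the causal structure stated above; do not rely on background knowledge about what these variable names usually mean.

Backdoor paths from Tenure to UnionMember (paths whose first edge points into Tenure):
  P1: Tenure <- Education -> Income -> UnionMember
Condition 1 (no descendant of Tenure in the set): holds — descendants of Tenure are {UnionMember}; none are in {Education}.
Condition 2 (every backdoor path blocked by {Education}):
  P1: blocked at fork node Education ∈ conditioning set.
{Education} satisfies the backdoor criterion.

Yes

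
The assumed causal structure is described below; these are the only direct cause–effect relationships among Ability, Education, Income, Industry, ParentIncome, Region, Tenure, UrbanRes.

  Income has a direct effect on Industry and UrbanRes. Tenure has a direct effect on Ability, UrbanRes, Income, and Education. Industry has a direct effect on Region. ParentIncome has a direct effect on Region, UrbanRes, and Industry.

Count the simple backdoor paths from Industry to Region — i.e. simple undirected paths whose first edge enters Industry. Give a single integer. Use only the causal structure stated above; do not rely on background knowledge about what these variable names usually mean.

3

A backdoor path from Industry to Region is any simple undirected path whose first edge points into Industry (i.e. leaves Industry via a parent).
Parents of Industry: {Income, ParentIncome}.
Enumerating:
  P1: Industry <- Income <- Tenure -> UrbanRes <- ParentIncome -> Region
  P2: Industry <- Income -> UrbanRes <- ParentIncome -> Region
  P3: Industry <- ParentIncome -> Region
That exhausts the simple backdoor paths. Count: 3.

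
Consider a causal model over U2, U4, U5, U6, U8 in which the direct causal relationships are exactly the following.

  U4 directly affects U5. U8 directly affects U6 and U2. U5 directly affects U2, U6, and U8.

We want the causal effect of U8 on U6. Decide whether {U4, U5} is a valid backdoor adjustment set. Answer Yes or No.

Backdoor paths from U8 to U6 (paths whose first edge points into U8):
  P1: U8 <- U5 -> U6
Condition 1 (no descendant of U8 in the set): holds — descendants of U8 are {U2, U6}; none are in {U4, U5}.
Condition 2 (every backdoor path blocked by {U4, U5}):
  P1: blocked at fork node U5 ∈ conditioning set.
{U4, U5} satisfies the backdoor criterion.

Yes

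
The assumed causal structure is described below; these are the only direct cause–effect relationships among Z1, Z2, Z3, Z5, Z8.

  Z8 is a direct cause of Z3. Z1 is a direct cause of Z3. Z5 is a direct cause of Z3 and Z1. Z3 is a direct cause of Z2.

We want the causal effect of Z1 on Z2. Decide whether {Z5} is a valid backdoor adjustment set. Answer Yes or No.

Backdoor paths from Z1 to Z2 (paths whose first edge points into Z1):
  P1: Z1 <- Z5 -> Z3 -> Z2
Condition 1 (no descendant of Z1 in the set): holds — descendants of Z1 are {Z2, Z3}; none are in {Z5}.
Condition 2 (every backdoor path blocked by {Z5}):
  P1: blocked at fork node Z5 ∈ conditioning set.
{Z5} satisfies the backdoor criterion.

Yes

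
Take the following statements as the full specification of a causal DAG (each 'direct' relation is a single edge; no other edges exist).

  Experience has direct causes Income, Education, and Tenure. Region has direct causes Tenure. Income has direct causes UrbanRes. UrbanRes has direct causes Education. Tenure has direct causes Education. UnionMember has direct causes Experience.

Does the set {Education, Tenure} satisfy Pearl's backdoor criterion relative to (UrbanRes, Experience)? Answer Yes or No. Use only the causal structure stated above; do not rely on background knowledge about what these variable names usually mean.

Yes

Backdoor paths from UrbanRes to Experience (paths whose first edge points into UrbanRes):
  P1: UrbanRes <- Education -> Tenure -> Experience
  P2: UrbanRes <- Education -> Experience
Condition 1 (no descendant of UrbanRes in the set): holds — descendants of UrbanRes are {Experience, Income, UnionMember}; none are in {Education, Tenure}.
Condition 2 (every backdoor path blocked by {Education, Tenure}):
  P1: blocked at fork node Education ∈ conditioning set.
  P2: blocked at fork node Education ∈ conditioning set.
{Education, Tenure} satisfies the backdoor criterion.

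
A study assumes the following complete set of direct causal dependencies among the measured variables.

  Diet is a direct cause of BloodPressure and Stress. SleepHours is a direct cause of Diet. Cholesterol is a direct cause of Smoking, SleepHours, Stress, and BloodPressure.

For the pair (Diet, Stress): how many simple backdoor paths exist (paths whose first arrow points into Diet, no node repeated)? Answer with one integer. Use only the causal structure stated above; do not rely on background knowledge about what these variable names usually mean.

1

A backdoor path from Diet to Stress is any simple undirected path whose first edge points into Diet (i.e. leaves Diet via a parent).
Parents of Diet: {SleepHours}.
Enumerating:
  P1: Diet <- SleepHours <- Cholesterol -> Stress
That exhausts the simple backdoor paths. Count: 1.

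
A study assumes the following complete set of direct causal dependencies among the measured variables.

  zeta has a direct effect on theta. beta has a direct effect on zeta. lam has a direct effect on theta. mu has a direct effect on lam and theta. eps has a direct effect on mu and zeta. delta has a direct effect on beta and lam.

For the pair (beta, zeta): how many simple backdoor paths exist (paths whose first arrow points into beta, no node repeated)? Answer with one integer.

A backdoor path from beta to zeta is any simple undirected path whose first edge points into beta (i.e. leaves beta via a parent).
Parents of beta: {delta}.
Enumerating:
  P1: beta <- delta -> lam <- mu <- eps -> zeta
  P2: beta <- delta -> lam <- mu -> theta <- zeta
  P3: beta <- delta -> lam -> theta <- mu <- eps -> zeta
  P4: beta <- delta -> lam -> theta <- zeta
That exhausts the simple backdoor paths. Count: 4.

4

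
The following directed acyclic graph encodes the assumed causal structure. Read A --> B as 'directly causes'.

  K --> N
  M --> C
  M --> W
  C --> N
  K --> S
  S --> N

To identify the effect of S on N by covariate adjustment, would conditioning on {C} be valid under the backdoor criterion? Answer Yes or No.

No

Backdoor paths from S to N (paths whose first edge points into S):
  P1: S <- K -> N
Condition 1 (no descendant of S in the set): holds — descendants of S are {N}; none are in {C}.
Condition 2 (every backdoor path blocked by {C}):
  P1: open — no interior node is in the conditioning set.
{C} does not satisfy the backdoor criterion.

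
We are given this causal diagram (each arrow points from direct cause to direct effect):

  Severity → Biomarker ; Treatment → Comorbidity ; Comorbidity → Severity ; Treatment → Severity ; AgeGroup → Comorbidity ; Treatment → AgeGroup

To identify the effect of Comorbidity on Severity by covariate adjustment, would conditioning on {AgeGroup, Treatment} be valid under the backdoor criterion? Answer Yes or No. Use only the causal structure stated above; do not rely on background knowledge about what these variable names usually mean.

Backdoor paths from Comorbidity to Severity (paths whose first edge points into Comorbidity):
  P1: Comorbidity <- Treatment -> Severity
  P2: Comorbidity <- AgeGroup <- Treatment -> Severity
Condition 1 (no descendant of Comorbidity in the set): holds — descendants of Comorbidity are {Biomarker, Severity}; none are in {AgeGroup, Treatment}.
Condition 2 (every backdoor path blocked by {AgeGroup, Treatment}):
  P1: blocked at fork node Treatment ∈ conditioning set.
  P2: blocked at chain node AgeGroup ∈ conditioning set.
{AgeGroup, Treatment} satisfies the backdoor criterion.

Yes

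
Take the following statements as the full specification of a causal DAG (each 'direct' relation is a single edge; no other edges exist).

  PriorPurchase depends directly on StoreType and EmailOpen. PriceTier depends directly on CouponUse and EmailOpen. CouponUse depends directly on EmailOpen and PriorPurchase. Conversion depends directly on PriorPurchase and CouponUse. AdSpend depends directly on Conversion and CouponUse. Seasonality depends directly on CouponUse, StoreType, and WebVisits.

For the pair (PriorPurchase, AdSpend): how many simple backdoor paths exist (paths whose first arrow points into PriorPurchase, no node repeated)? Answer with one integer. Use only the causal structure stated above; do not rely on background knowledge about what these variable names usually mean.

6

A backdoor path from PriorPurchase to AdSpend is any simple undirected path whose first edge points into PriorPurchase (i.e. leaves PriorPurchase via a parent).
Parents of PriorPurchase: {EmailOpen, StoreType}.
Enumerating:
  P1: PriorPurchase <- EmailOpen -> CouponUse -> Conversion -> AdSpend
  P2: PriorPurchase <- EmailOpen -> CouponUse -> AdSpend
  P3: PriorPurchase <- EmailOpen -> PriceTier <- CouponUse -> Conversion -> AdSpend
  P4: PriorPurchase <- EmailOpen -> PriceTier <- CouponUse -> AdSpend
  P5: PriorPurchase <- StoreType -> Seasonality <- CouponUse -> Conversion -> AdSpend
  P6: PriorPurchase <- StoreType -> Seasonality <- CouponUse -> AdSpend
That exhausts the simple backdoor paths. Count: 6.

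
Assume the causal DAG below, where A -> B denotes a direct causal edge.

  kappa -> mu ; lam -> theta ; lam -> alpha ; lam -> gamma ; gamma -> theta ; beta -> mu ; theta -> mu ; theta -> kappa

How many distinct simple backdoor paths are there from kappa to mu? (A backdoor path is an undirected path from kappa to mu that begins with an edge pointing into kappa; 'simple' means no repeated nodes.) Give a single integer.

A backdoor path from kappa to mu is any simple undirected path whose first edge points into kappa (i.e. leaves kappa via a parent).
Parents of kappa: {theta}.
Enumerating:
  P1: kappa <- theta -> mu
That exhausts the simple backdoor paths. Count: 1.

1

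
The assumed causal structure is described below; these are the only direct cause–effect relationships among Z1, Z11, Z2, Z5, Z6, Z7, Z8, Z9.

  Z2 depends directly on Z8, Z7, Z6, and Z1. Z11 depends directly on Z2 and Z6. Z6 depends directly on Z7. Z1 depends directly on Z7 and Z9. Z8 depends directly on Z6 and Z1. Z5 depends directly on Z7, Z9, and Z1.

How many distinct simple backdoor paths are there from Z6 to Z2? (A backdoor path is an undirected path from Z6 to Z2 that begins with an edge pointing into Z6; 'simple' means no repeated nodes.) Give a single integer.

7

A backdoor path from Z6 to Z2 is any simple undirected path whose first edge points into Z6 (i.e. leaves Z6 via a parent).
Parents of Z6: {Z7}.
Enumerating:
  P1: Z6 <- Z7 -> Z1 -> Z8 -> Z2
  P2: Z6 <- Z7 -> Z1 -> Z2
  P3: Z6 <- Z7 -> Z5 <- Z9 -> Z1 -> Z8 -> Z2
  P4: Z6 <- Z7 -> Z5 <- Z9 -> Z1 -> Z2
  P5: Z6 <- Z7 -> Z5 <- Z1 -> Z8 -> Z2
  P6: Z6 <- Z7 -> Z5 <- Z1 -> Z2
  P7: Z6 <- Z7 -> Z2
That exhausts the simple backdoor paths. Count: 7.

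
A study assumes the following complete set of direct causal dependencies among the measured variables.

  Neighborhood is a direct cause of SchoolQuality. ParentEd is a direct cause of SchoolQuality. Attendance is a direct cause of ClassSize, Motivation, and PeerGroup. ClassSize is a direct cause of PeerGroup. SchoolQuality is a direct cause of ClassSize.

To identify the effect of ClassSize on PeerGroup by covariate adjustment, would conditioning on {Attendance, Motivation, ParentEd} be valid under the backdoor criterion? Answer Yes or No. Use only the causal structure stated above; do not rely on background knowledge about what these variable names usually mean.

Backdoor paths from ClassSize to PeerGroup (paths whose first edge points into ClassSize):
  P1: ClassSize <- Attendance -> PeerGroup
Condition 1 (no descendant of ClassSize in the set): holds — descendants of ClassSize are {PeerGroup}; none are in {Attendance, Motivation, ParentEd}.
Condition 2 (every backdoor path blocked by {Attendance, Motivation, ParentEd}):
  P1: blocked at fork node Attendance ∈ conditioning set.
{Attendance, Motivation, ParentEd} satisfies the backdoor criterion.

Yes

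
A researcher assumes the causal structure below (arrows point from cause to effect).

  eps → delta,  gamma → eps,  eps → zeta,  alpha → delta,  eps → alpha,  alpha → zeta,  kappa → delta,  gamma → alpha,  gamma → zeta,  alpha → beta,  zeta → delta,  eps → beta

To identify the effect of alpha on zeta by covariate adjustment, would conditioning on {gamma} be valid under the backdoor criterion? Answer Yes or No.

Backdoor paths from alpha to zeta (paths whose first edge points into alpha):
  P1: alpha <- gamma -> eps -> zeta
  P2: alpha <- gamma -> eps -> delta <- zeta
  P3: alpha <- gamma -> zeta
  P4: alpha <- eps <- gamma -> zeta
  P5: alpha <- eps -> zeta
  P6: alpha <- eps -> delta <- zeta
Condition 1 (no descendant of alpha in the set): holds — descendants of alpha are {beta, delta, zeta}; none are in {gamma}.
Condition 2 (every backdoor path blocked by {gamma}):
  P1: blocked at fork node gamma ∈ conditioning set.
  P2: blocked at fork node gamma ∈ conditioning set.
  P3: blocked at fork node gamma ∈ conditioning set.
  P4: blocked at fork node gamma ∈ conditioning set.
  P5: open — no interior node is in the conditioning set.
  P6: blocked at collider delta (neither it nor any descendant is in the conditioning set).
{gamma} does not satisfy the backdoor criterion.

No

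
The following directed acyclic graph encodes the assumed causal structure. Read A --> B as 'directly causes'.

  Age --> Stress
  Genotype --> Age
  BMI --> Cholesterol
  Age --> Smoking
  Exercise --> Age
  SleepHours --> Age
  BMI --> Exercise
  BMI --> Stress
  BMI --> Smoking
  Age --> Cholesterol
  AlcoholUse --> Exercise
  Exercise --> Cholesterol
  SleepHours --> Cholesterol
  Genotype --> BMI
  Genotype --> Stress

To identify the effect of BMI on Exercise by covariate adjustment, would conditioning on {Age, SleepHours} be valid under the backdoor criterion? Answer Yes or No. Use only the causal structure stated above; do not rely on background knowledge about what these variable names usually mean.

Backdoor paths from BMI to Exercise (paths whose first edge points into BMI):
  P1: BMI <- Genotype -> Age <- Exercise
  P2: BMI <- Genotype -> Age <- SleepHours -> Cholesterol <- Exercise
  P3: BMI <- Genotype -> Age -> Cholesterol <- Exercise
  P4: BMI <- Genotype -> Stress <- Age <- Exercise
  P5: BMI <- Genotype -> Stress <- Age <- SleepHours -> Cholesterol <- Exercise
  P6: BMI <- Genotype -> Stress <- Age -> Cholesterol <- Exercise
Condition 1 (no descendant of BMI in the set): FAILS — Age is a descendant of BMI.
Condition 2 (every backdoor path blocked by {Age, SleepHours}):
  P1: open — collider(s) Age are conditioned on (or have a conditioned descendant) and no non-collider on the path is in the set.
  P2: blocked at fork node SleepHours ∈ conditioning set.
  P3: blocked at chain node Age ∈ conditioning set.
  P4: blocked at collider Stress (neither it nor any descendant is in the conditioning set).
  P5: blocked at collider Stress (neither it nor any descendant is in the conditioning set).
  P6: blocked at collider Stress (neither it nor any descendant is in the conditioning set).
{Age, SleepHours} does not satisfy the backdoor criterion.

No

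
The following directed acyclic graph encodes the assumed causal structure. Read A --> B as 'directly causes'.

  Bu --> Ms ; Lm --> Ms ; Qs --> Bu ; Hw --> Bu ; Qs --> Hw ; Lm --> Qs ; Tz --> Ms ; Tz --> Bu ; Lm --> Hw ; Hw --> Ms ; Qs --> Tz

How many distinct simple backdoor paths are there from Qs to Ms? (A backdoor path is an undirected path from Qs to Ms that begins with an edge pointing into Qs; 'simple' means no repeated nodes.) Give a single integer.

A backdoor path from Qs to Ms is any simple undirected path whose first edge points into Qs (i.e. leaves Qs via a parent).
Parents of Qs: {Lm}.
Enumerating:
  P1: Qs <- Lm -> Hw -> Bu <- Tz -> Ms
  P2: Qs <- Lm -> Hw -> Bu -> Ms
  P3: Qs <- Lm -> Hw -> Ms
  P4: Qs <- Lm -> Ms
That exhausts the simple backdoor paths. Count: 4.

4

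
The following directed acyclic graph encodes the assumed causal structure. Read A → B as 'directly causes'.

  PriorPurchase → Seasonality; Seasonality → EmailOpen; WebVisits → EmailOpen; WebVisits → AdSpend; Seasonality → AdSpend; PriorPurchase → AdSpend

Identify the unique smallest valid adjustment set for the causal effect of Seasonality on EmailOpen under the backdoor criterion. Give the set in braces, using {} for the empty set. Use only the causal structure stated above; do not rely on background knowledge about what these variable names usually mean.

{}

Variables eligible for adjustment (non-descendants of Seasonality, excluding Seasonality and EmailOpen): {PriorPurchase, WebVisits}.
Backdoor paths from Seasonality to EmailOpen:
  P1: Seasonality <- PriorPurchase -> AdSpend <- WebVisits -> EmailOpen
Each backdoor path contains an unconditioned collider, so every path is already blocked with the empty conditioning set:
  P1: blocked at collider AdSpend (neither it nor any descendant is in the conditioning set).
The empty set is therefore the unique smallest valid set.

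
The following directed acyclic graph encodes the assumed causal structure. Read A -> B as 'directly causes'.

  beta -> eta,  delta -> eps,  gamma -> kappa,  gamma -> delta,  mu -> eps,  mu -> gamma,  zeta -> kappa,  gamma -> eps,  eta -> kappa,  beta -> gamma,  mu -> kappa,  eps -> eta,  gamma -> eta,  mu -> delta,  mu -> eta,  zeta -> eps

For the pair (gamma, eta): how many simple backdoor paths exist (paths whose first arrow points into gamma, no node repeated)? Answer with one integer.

A backdoor path from gamma to eta is any simple undirected path whose first edge points into gamma (i.e. leaves gamma via a parent).
Parents of gamma: {beta, mu}.
Enumerating:
  P1: gamma <- mu -> delta -> eps <- zeta -> kappa <- eta
  P2: gamma <- mu -> delta -> eps -> eta
  P3: gamma <- mu -> eps <- zeta -> kappa <- eta
  P4: gamma <- mu -> eps -> eta
  P5: gamma <- mu -> eta
  P6: gamma <- mu -> kappa <- zeta -> eps -> eta
  P7: gamma <- mu -> kappa <- eta
  P8: gamma <- beta -> eta
That exhausts the simple backdoor paths. Count: 8.

8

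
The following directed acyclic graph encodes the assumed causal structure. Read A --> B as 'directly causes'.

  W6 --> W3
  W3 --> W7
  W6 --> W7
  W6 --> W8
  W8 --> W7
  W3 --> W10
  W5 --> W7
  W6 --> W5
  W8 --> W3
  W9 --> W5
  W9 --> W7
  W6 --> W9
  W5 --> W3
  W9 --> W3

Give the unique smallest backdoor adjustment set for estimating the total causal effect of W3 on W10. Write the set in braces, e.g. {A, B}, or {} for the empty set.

Variables eligible for adjustment (non-descendants of W3, excluding W3 and W10): {W5, W6, W8, W9}.
Backdoor paths from W3 to W10:
  (none)
With no backdoor paths the empty set already satisfies the criterion, and it is trivially minimal.

{}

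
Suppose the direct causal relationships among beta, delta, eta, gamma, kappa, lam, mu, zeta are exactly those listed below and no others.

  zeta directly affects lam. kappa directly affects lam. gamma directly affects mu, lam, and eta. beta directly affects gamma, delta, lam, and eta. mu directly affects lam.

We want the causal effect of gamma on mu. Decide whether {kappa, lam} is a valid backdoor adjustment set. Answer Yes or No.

Backdoor paths from gamma to mu (paths whose first edge points into gamma):
  P1: gamma <- beta -> lam <- mu
Condition 1 (no descendant of gamma in the set): FAILS — lam is a descendant of gamma.
Condition 2 (every backdoor path blocked by {kappa, lam}):
  P1: open — collider(s) lam are conditioned on (or have a conditioned descendant) and no non-collider on the path is in the set.
{kappa, lam} does not satisfy the backdoor criterion.

No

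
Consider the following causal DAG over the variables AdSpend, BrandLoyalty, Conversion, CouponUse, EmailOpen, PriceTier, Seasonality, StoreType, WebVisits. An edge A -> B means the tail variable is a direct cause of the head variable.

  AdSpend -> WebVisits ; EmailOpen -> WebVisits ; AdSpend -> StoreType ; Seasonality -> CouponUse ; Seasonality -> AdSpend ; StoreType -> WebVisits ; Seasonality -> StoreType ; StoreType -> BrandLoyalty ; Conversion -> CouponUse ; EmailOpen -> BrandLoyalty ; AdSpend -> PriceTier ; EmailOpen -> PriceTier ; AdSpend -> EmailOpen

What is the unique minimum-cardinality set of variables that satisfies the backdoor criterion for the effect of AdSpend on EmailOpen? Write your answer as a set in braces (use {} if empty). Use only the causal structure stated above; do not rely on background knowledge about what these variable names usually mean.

Variables eligible for adjustment (non-descendants of AdSpend, excluding AdSpend and EmailOpen): {Conversion, CouponUse, Seasonality}.
Backdoor paths from AdSpend to EmailOpen:
  P1: AdSpend <- Seasonality -> StoreType -> WebVisits <- EmailOpen
  P2: AdSpend <- Seasonality -> StoreType -> BrandLoyalty <- EmailOpen
Each backdoor path contains an unconditioned collider, so every path is already blocked with the empty conditioning set:
  P1: blocked at collider WebVisits (neither it nor any descendant is in the conditioning set).
  P2: blocked at collider BrandLoyalty (neither it nor any descendant is in the conditioning set).
The empty set is therefore the unique smallest valid set.

{}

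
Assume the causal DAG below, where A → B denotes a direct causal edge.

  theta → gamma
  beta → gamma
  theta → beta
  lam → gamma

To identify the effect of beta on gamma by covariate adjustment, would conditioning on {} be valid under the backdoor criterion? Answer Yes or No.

Backdoor paths from beta to gamma (paths whose first edge points into beta):
  P1: beta <- theta -> gamma
Condition 1 (no descendant of beta in the set): holds — descendants of beta are {gamma}; none are in {}.
Condition 2 (every backdoor path blocked by {}):
  P1: open — no interior node is in the conditioning set.
{} does not satisfy the backdoor criterion.

No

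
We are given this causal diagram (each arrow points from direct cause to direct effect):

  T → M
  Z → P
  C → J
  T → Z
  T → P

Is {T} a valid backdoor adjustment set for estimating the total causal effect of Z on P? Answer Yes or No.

Backdoor paths from Z to P (paths whose first edge points into Z):
  P1: Z <- T -> P
Condition 1 (no descendant of Z in the set): holds — descendants of Z are {P}; none are in {T}.
Condition 2 (every backdoor path blocked by {T}):
  P1: blocked at fork node T ∈ conditioning set.
{T} satisfies the backdoor criterion.

Yes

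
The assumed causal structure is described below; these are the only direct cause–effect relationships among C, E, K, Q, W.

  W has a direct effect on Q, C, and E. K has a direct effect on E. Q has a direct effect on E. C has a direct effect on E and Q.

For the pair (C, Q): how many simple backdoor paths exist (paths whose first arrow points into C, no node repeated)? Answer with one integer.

A backdoor path from C to Q is any simple undirected path whose first edge points into C (i.e. leaves C via a parent).
Parents of C: {W}.
Enumerating:
  P1: C <- W -> Q
  P2: C <- W -> E <- Q
That exhausts the simple backdoor paths. Count: 2.

2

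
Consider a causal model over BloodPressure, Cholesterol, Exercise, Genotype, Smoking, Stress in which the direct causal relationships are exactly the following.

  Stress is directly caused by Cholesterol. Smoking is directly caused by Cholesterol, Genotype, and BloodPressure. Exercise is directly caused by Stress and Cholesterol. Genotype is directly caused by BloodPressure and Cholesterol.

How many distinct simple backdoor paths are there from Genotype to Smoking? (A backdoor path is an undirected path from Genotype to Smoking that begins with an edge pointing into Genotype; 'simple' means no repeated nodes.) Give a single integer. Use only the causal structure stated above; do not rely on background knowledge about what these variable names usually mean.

2

A backdoor path from Genotype to Smoking is any simple undirected path whose first edge points into Genotype (i.e. leaves Genotype via a parent).
Parents of Genotype: {BloodPressure, Cholesterol}.
Enumerating:
  P1: Genotype <- Cholesterol -> Smoking
  P2: Genotype <- BloodPressure -> Smoking
That exhausts the simple backdoor paths. Count: 2.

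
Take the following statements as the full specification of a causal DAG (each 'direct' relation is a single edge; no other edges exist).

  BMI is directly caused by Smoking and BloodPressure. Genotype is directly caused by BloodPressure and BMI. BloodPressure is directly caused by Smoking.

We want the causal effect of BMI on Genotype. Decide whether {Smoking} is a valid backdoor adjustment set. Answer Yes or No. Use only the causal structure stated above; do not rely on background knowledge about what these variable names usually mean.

No

Backdoor paths from BMI to Genotype (paths whose first edge points into BMI):
  P1: BMI <- Smoking -> BloodPressure -> Genotype
  P2: BMI <- BloodPressure -> Genotype
Condition 1 (no descendant of BMI in the set): holds — descendants of BMI are {Genotype}; none are in {Smoking}.
Condition 2 (every backdoor path blocked by {Smoking}):
  P1: blocked at fork node Smoking ∈ conditioning set.
  P2: open — no interior node is in the conditioning set.
{Smoking} does not satisfy the backdoor criterion.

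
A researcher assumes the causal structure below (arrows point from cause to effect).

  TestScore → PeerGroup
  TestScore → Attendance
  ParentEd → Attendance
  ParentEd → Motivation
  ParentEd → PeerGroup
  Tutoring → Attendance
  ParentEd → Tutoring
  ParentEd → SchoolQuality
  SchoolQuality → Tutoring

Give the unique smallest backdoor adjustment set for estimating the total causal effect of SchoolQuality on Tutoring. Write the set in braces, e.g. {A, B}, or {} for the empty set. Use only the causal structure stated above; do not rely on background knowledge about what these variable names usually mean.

Variables eligible for adjustment (non-descendants of SchoolQuality, excluding SchoolQuality and Tutoring): {Motivation, ParentEd, PeerGroup, TestScore}.
Backdoor paths from SchoolQuality to Tutoring:
  P1: SchoolQuality <- ParentEd -> Tutoring
  P2: SchoolQuality <- ParentEd -> Attendance <- Tutoring
  P3: SchoolQuality <- ParentEd -> PeerGroup <- TestScore -> Attendance <- Tutoring
The empty set is not sufficient: P1 (SchoolQuality <- ParentEd -> Tutoring) has no collider blocking it and no conditioned non-collider, so it is open.
Try {ParentEd}:
  P1: blocked at fork node ParentEd ∈ conditioning set.
  P2: blocked at fork node ParentEd ∈ conditioning set.
  P3: blocked at fork node ParentEd ∈ conditioning set.
{ParentEd} contains no descendant of SchoolQuality and blocks every backdoor path.
No other singleton works — e.g. {TestScore} leaves P1 open — so {ParentEd} is the unique smallest valid adjustment set.

{ParentEd}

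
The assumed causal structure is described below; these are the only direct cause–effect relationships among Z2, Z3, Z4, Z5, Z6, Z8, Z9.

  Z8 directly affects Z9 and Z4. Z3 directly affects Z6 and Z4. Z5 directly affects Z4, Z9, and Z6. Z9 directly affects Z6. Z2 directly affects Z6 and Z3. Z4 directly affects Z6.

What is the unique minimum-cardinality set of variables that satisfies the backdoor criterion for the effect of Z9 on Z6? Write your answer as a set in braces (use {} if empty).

Variables eligible for adjustment (non-descendants of Z9, excluding Z9 and Z6): {Z2, Z3, Z4, Z5, Z8}.
Backdoor paths from Z9 to Z6:
  P1: Z9 <- Z8 -> Z4 <- Z5 -> Z6
  P2: Z9 <- Z8 -> Z4 <- Z3 <- Z2 -> Z6
  P3: Z9 <- Z8 -> Z4 <- Z3 -> Z6
  P4: Z9 <- Z8 -> Z4 -> Z6
  P5: Z9 <- Z5 -> Z4 <- Z3 <- Z2 -> Z6
  P6: Z9 <- Z5 -> Z4 <- Z3 -> Z6
  P7: Z9 <- Z5 -> Z4 -> Z6
  P8: Z9 <- Z5 -> Z6
The empty set is not sufficient: P4 (Z9 <- Z8 -> Z4 -> Z6) has no collider blocking it and no conditioned non-collider, so it is open.
Try {Z5, Z8}:
  P1: blocked at fork node Z8 ∈ conditioning set.
  P2: blocked at fork node Z8 ∈ conditioning set.
  P3: blocked at fork node Z8 ∈ conditioning set.
  P4: blocked at fork node Z8 ∈ conditioning set.
  P5: blocked at fork node Z5 ∈ conditioning set.
  P6: blocked at fork node Z5 ∈ conditioning set.
  P7: blocked at fork node Z5 ∈ conditioning set.
  P8: blocked at fork node Z5 ∈ conditioning set.
{Z5, Z8} contains no descendant of Z9 and blocks every backdoor path.
Every element of {Z5, Z8} is needed (dropping Z5 leaves P7 open; dropping Z8 leaves P4 open), so no proper subset is valid.
Among all size-2 subsets of the eligible variables, only {Z5, Z8} blocks every backdoor path, so it is the unique smallest valid adjustment set.

{Z5, Z8}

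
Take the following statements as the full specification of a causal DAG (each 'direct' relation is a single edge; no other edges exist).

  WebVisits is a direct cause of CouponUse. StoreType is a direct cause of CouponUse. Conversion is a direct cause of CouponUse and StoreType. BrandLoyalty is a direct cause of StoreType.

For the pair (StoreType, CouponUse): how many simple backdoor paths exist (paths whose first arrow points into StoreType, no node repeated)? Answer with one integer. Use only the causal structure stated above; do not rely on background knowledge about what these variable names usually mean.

1

A backdoor path from StoreType to CouponUse is any simple undirected path whose first edge points into StoreType (i.e. leaves StoreType via a parent).
Parents of StoreType: {BrandLoyalty, Conversion}.
Enumerating:
  P1: StoreType <- Conversion -> CouponUse
That exhausts the simple backdoor paths. Count: 1.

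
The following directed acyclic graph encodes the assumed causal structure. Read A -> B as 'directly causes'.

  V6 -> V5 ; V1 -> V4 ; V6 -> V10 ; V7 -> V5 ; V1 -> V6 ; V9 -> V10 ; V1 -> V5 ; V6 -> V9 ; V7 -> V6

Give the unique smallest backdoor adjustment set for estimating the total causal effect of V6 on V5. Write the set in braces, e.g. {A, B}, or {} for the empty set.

Variables eligible for adjustment (non-descendants of V6, excluding V6 and V5): {V1, V4, V7}.
Backdoor paths from V6 to V5:
  P1: V6 <- V1 -> V5
  P2: V6 <- V7 -> V5
The empty set is not sufficient: P1 (V6 <- V1 -> V5) has no collider blocking it and no conditioned non-collider, so it is open.
Try {V1, V7}:
  P1: blocked at fork node V1 ∈ conditioning set.
  P2: blocked at fork node V7 ∈ conditioning set.
{V1, V7} contains no descendant of V6 and blocks every backdoor path.
Every element of {V1, V7} is needed (dropping V1 leaves P1 open; dropping V7 leaves P2 open), so no proper subset is valid.
Among all size-2 subsets of the eligible variables, only {V1, V7} blocks every backdoor path, so it is the unique smallest valid adjustment set.

{V1, V7}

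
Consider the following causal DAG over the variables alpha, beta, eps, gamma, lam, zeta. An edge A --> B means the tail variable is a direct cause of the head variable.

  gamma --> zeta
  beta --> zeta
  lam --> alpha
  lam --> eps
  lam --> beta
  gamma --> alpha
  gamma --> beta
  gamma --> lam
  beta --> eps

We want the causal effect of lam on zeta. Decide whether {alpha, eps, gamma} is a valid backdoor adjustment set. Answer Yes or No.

Backdoor paths from lam to zeta (paths whose first edge points into lam):
  P1: lam <- gamma -> beta -> zeta
  P2: lam <- gamma -> zeta
Condition 1 (no descendant of lam in the set): FAILS — alpha and eps are descendants of lam.
Condition 2 (every backdoor path blocked by {alpha, eps, gamma}):
  P1: blocked at fork node gamma ∈ conditioning set.
  P2: blocked at fork node gamma ∈ conditioning set.
{alpha, eps, gamma} does not satisfy the backdoor criterion.

No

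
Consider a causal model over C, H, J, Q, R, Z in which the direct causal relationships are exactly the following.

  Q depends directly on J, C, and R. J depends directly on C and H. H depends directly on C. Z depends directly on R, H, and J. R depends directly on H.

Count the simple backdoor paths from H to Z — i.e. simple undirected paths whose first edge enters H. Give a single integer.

4

A backdoor path from H to Z is any simple undirected path whose first edge points into H (i.e. leaves H via a parent).
Parents of H: {C}.
Enumerating:
  P1: H <- C -> J -> Q <- R -> Z
  P2: H <- C -> J -> Z
  P3: H <- C -> Q <- R -> Z
  P4: H <- C -> Q <- J -> Z
That exhausts the simple backdoor paths. Count: 4.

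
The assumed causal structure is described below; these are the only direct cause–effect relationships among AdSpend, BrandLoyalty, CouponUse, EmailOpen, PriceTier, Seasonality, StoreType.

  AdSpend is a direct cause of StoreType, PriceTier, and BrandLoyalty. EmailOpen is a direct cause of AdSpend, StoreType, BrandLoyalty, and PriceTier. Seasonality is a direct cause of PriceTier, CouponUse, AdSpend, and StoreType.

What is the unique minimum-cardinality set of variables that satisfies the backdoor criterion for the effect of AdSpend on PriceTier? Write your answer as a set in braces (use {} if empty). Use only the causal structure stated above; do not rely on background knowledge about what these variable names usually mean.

Variables eligible for adjustment (non-descendants of AdSpend, excluding AdSpend and PriceTier): {CouponUse, EmailOpen, Seasonality}.
Backdoor paths from AdSpend to PriceTier:
  P1: AdSpend <- EmailOpen -> StoreType <- Seasonality -> PriceTier
  P2: AdSpend <- EmailOpen -> PriceTier
  P3: AdSpend <- Seasonality -> StoreType <- EmailOpen -> PriceTier
  P4: AdSpend <- Seasonality -> PriceTier
The empty set is not sufficient: P2 (AdSpend <- EmailOpen -> PriceTier) has no collider blocking it and no conditioned non-collider, so it is open.
Try {EmailOpen, Seasonality}:
  P1: blocked at fork node EmailOpen ∈ conditioning set.
  P2: blocked at fork node EmailOpen ∈ conditioning set.
  P3: blocked at fork node Seasonality ∈ conditioning set.
  P4: blocked at fork node Seasonality ∈ conditioning set.
{EmailOpen, Seasonality} contains no descendant of AdSpend and blocks every backdoor path.
Every element of {EmailOpen, Seasonality} is needed (dropping EmailOpen leaves P2 open; dropping Seasonality leaves P4 open), so no proper subset is valid.
Among all size-2 subsets of the eligible variables, only {EmailOpen, Seasonality} blocks every backdoor path, so it is the unique smallest valid adjustment set.

{EmailOpen, Seasonality}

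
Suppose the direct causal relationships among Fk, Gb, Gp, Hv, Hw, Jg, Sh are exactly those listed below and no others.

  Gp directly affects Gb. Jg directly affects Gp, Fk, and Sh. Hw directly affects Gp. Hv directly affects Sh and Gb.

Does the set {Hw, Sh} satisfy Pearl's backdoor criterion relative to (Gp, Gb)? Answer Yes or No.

No

Backdoor paths from Gp to Gb (paths whose first edge points into Gp):
  P1: Gp <- Jg -> Sh <- Hv -> Gb
Condition 1 (no descendant of Gp in the set): holds — descendants of Gp are {Gb}; none are in {Hw, Sh}.
Condition 2 (every backdoor path blocked by {Hw, Sh}):
  P1: open — collider(s) Sh are conditioned on (or have a conditioned descendant) and no non-collider on the path is in the set.
{Hw, Sh} does not satisfy the backdoor criterion.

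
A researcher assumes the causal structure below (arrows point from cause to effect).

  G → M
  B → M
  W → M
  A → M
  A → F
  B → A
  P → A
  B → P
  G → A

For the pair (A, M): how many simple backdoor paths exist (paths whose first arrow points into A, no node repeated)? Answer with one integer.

A backdoor path from A to M is any simple undirected path whose first edge points into A (i.e. leaves A via a parent).
Parents of A: {B, G, P}.
Enumerating:
  P1: A <- B -> M
  P2: A <- P <- B -> M
  P3: A <- G -> M
That exhausts the simple backdoor paths. Count: 3.

3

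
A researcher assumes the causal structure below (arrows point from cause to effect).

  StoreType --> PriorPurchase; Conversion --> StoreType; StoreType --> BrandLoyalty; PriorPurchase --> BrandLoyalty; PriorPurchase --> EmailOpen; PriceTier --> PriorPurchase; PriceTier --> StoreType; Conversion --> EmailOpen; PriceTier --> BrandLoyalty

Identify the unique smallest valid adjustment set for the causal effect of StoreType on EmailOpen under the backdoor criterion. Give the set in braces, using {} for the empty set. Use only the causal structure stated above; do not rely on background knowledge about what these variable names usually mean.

Variables eligible for adjustment (non-descendants of StoreType, excluding StoreType and EmailOpen): {Conversion, PriceTier}.
Backdoor paths from StoreType to EmailOpen:
  P1: StoreType <- PriceTier -> PriorPurchase -> EmailOpen
  P2: StoreType <- PriceTier -> BrandLoyalty <- PriorPurchase -> EmailOpen
  P3: StoreType <- Conversion -> EmailOpen
The empty set is not sufficient: P1 (StoreType <- PriceTier -> PriorPurchase -> EmailOpen) has no collider blocking it and no conditioned non-collider, so it is open.
Try {Conversion, PriceTier}:
  P1: blocked at fork node PriceTier ∈ conditioning set.
  P2: blocked at fork node PriceTier ∈ conditioning set.
  P3: blocked at fork node Conversion ∈ conditioning set.
{Conversion, PriceTier} contains no descendant of StoreType and blocks every backdoor path.
Every element of {Conversion, PriceTier} is needed (dropping Conversion leaves P3 open; dropping PriceTier leaves P1 open), so no proper subset is valid.
Among all size-2 subsets of the eligible variables, only {Conversion, PriceTier} blocks every backdoor path, so it is the unique smallest valid adjustment set.

{Conversion, PriceTier}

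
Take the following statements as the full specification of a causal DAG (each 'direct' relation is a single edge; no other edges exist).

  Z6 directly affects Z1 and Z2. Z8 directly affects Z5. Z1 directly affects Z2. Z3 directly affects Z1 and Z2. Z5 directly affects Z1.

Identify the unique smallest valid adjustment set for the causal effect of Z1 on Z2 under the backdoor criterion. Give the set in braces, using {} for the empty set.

Variables eligible for adjustment (non-descendants of Z1, excluding Z1 and Z2): {Z3, Z5, Z6, Z8}.
Backdoor paths from Z1 to Z2:
  P1: Z1 <- Z3 -> Z2
  P2: Z1 <- Z6 -> Z2
The empty set is not sufficient: P1 (Z1 <- Z3 -> Z2) has no collider blocking it and no conditioned non-collider, so it is open.
Try {Z3, Z6}:
  P1: blocked at fork node Z3 ∈ conditioning set.
  P2: blocked at fork node Z6 ∈ conditioning set.
{Z3, Z6} contains no descendant of Z1 and blocks every backdoor path.
Every element of {Z3, Z6} is needed (dropping Z3 leaves P1 open; dropping Z6 leaves P2 open), so no proper subset is valid.
Among all size-2 subsets of the eligible variables, only {Z3, Z6} blocks every backdoor path, so it is the unique smallest valid adjustment set.

{Z3, Z6}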